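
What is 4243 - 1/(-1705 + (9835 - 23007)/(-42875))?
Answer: 310115409704/73088703 ≈ 4243.0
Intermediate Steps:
4243 - 1/(-1705 + (9835 - 23007)/(-42875)) = 4243 - 1/(-1705 - 13172*(-1/42875)) = 4243 - 1/(-1705 + 13172/42875) = 4243 - 1/(-73088703/42875) = 4243 - 1*(-42875/73088703) = 4243 + 42875/73088703 = 310115409704/73088703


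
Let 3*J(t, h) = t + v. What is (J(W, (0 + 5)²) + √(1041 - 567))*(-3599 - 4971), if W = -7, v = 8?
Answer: -8570/3 - 8570*√474 ≈ -1.8944e+5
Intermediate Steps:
J(t, h) = 8/3 + t/3 (J(t, h) = (t + 8)/3 = (8 + t)/3 = 8/3 + t/3)
(J(W, (0 + 5)²) + √(1041 - 567))*(-3599 - 4971) = ((8/3 + (⅓)*(-7)) + √(1041 - 567))*(-3599 - 4971) = ((8/3 - 7/3) + √474)*(-8570) = (⅓ + √474)*(-8570) = -8570/3 - 8570*√474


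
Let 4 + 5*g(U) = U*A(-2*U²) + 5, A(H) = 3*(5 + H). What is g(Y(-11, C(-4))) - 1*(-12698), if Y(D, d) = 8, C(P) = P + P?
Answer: 60539/5 ≈ 12108.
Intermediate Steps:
C(P) = 2*P
A(H) = 15 + 3*H
g(U) = ⅕ + U*(15 - 6*U²)/5 (g(U) = -⅘ + (U*(15 + 3*(-2*U²)) + 5)/5 = -⅘ + (U*(15 - 6*U²) + 5)/5 = -⅘ + (5 + U*(15 - 6*U²))/5 = -⅘ + (1 + U*(15 - 6*U²)/5) = ⅕ + U*(15 - 6*U²)/5)
g(Y(-11, C(-4))) - 1*(-12698) = (⅕ + 3*8 - 6/5*8³) - 1*(-12698) = (⅕ + 24 - 6/5*512) + 12698 = (⅕ + 24 - 3072/5) + 12698 = -2951/5 + 12698 = 60539/5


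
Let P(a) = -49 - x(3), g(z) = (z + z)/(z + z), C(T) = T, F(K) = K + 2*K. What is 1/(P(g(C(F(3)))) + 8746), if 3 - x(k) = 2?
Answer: 1/8696 ≈ 0.00011500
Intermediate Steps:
F(K) = 3*K
x(k) = 1 (x(k) = 3 - 1*2 = 3 - 2 = 1)
g(z) = 1 (g(z) = (2*z)/((2*z)) = (2*z)*(1/(2*z)) = 1)
P(a) = -50 (P(a) = -49 - 1*1 = -49 - 1 = -50)
1/(P(g(C(F(3)))) + 8746) = 1/(-50 + 8746) = 1/8696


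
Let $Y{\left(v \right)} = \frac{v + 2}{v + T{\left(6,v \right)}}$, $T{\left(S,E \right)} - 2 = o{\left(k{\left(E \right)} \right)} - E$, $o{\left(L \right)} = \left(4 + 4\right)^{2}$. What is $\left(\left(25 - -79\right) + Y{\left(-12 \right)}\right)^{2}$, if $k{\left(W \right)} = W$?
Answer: $\frac{11744329}{1089} \approx 10785.0$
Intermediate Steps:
$o{\left(L \right)} = 64$ ($o{\left(L \right)} = 8^{2} = 64$)
$T{\left(S,E \right)} = 66 - E$ ($T{\left(S,E \right)} = 2 - \left(-64 + E\right) = 66 - E$)
$Y{\left(v \right)} = \frac{1}{33} + \frac{v}{66}$ ($Y{\left(v \right)} = \frac{v + 2}{v - \left(-66 + v\right)} = \frac{2 + v}{66} = \left(2 + v\right) \frac{1}{66} = \frac{1}{33} + \frac{v}{66}$)
$\left(\left(25 - -79\right) + Y{\left(-12 \right)}\right)^{2} = \left(\left(25 - -79\right) + \left(\frac{1}{33} + \frac{1}{66} \left(-12\right)\right)\right)^{2} = \left(\left(25 + 79\right) + \left(\frac{1}{33} - \frac{2}{11}\right)\right)^{2} = \left(104 - \frac{5}{33}\right)^{2} = \left(\frac{3427}{33}\right)^{2} = \frac{11744329}{1089}$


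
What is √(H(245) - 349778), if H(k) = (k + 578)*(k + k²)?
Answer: 4*√3078277 ≈ 7018.0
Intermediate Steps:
H(k) = (578 + k)*(k + k²)
√(H(245) - 349778) = √(245*(578 + 245² + 579*245) - 349778) = √(245*(578 + 60025 + 141855) - 349778) = √(245*202458 - 349778) = √(49602210 - 349778) = √49252432 = 4*√3078277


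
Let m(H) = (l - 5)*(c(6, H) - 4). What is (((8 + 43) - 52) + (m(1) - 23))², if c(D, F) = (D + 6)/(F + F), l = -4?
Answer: 1764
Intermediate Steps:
c(D, F) = (6 + D)/(2*F) (c(D, F) = (6 + D)/((2*F)) = (6 + D)*(1/(2*F)) = (6 + D)/(2*F))
m(H) = 36 - 54/H (m(H) = (-4 - 5)*((6 + 6)/(2*H) - 4) = -9*((½)*12/H - 4) = -9*(6/H - 4) = -9*(-4 + 6/H) = 36 - 54/H)
(((8 + 43) - 52) + (m(1) - 23))² = (((8 + 43) - 52) + ((36 - 54/1) - 23))² = ((51 - 52) + ((36 - 54*1) - 23))² = (-1 + ((36 - 54) - 23))² = (-1 + (-18 - 23))² = (-1 - 41)² = (-42)² = 1764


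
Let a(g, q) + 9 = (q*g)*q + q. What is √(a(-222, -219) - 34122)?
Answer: 2*I*√2670423 ≈ 3268.3*I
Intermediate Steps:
a(g, q) = -9 + q + g*q² (a(g, q) = -9 + ((q*g)*q + q) = -9 + ((g*q)*q + q) = -9 + (g*q² + q) = -9 + (q + g*q²) = -9 + q + g*q²)
√(a(-222, -219) - 34122) = √((-9 - 219 - 222*(-219)²) - 34122) = √((-9 - 219 - 222*47961) - 34122) = √((-9 - 219 - 10647342) - 34122) = √(-10647570 - 34122) = √(-10681692) = 2*I*√2670423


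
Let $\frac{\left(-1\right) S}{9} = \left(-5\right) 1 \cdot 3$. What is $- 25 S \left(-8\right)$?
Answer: $27000$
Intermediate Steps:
$S = 135$ ($S = - 9 \left(-5\right) 1 \cdot 3 = - 9 \left(\left(-5\right) 3\right) = \left(-9\right) \left(-15\right) = 135$)
$- 25 S \left(-8\right) = - 25 \cdot 135 \left(-8\right) = \left(-25\right) \left(-1080\right) = 27000$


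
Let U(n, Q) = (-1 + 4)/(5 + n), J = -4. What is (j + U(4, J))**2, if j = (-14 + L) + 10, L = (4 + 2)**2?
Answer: 9409/9 ≈ 1045.4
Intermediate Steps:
U(n, Q) = 3/(5 + n)
L = 36 (L = 6**2 = 36)
j = 32 (j = (-14 + 36) + 10 = 22 + 10 = 32)
(j + U(4, J))**2 = (32 + 3/(5 + 4))**2 = (32 + 3/9)**2 = (32 + 3*(1/9))**2 = (32 + 1/3)**2 = (97/3)**2 = 9409/9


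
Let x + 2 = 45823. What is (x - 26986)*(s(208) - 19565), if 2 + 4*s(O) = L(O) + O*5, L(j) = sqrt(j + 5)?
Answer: -727238185/2 + 18835*sqrt(213)/4 ≈ -3.6355e+8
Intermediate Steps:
x = 45821 (x = -2 + 45823 = 45821)
L(j) = sqrt(5 + j)
s(O) = -1/2 + sqrt(5 + O)/4 + 5*O/4 (s(O) = -1/2 + (sqrt(5 + O) + O*5)/4 = -1/2 + (sqrt(5 + O) + 5*O)/4 = -1/2 + (sqrt(5 + O)/4 + 5*O/4) = -1/2 + sqrt(5 + O)/4 + 5*O/4)
(x - 26986)*(s(208) - 19565) = (45821 - 26986)*((-1/2 + sqrt(5 + 208)/4 + (5/4)*208) - 19565) = 18835*((-1/2 + sqrt(213)/4 + 260) - 19565) = 18835*((519/2 + sqrt(213)/4) - 19565) = 18835*(-38611/2 + sqrt(213)/4) = -727238185/2 + 18835*sqrt(213)/4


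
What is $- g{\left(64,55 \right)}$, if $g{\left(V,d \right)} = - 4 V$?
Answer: $256$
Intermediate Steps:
$- g{\left(64,55 \right)} = - \left(-4\right) 64 = \left(-1\right) \left(-256\right) = 256$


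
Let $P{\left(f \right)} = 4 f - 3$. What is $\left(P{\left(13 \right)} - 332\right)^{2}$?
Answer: $80089$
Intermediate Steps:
$P{\left(f \right)} = -3 + 4 f$
$\left(P{\left(13 \right)} - 332\right)^{2} = \left(\left(-3 + 4 \cdot 13\right) - 332\right)^{2} = \left(\left(-3 + 52\right) - 332\right)^{2} = \left(49 - 332\right)^{2} = \left(-283\right)^{2} = 80089$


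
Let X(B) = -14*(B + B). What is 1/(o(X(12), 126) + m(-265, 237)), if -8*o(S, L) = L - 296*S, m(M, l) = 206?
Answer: -4/48967 ≈ -8.1688e-5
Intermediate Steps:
X(B) = -28*B
o(S, L) = 37*S - L/8 (o(S, L) = -(L - 296*S)/8 = 37*S - L/8)
1/(o(X(12), 126) + m(-265, 237)) = 1/((37*(-28*12) - ⅛*126) + 206) = 1/((37*(-336) - 63/4) + 206) = 1/((-12432 - 63/4) + 206) = 1/(-49791/4 + 206) = 1/(-48967/4) = -4/48967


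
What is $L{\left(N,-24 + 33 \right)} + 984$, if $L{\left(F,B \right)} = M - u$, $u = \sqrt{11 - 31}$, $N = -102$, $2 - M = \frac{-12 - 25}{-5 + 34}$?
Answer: $\frac{28631}{29} - 2 i \sqrt{5} \approx 987.28 - 4.4721 i$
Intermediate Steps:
$M = \frac{95}{29}$ ($M = 2 - \frac{-12 - 25}{-5 + 34} = 2 - - \frac{37}{29} = 2 + \frac{37}{29} = \frac{95}{29} \approx 3.2759$)
$u = 2 i \sqrt{5}$ ($u = \sqrt{-20} = 2 i \sqrt{5} \approx 4.4721 i$)
$L{\left(F,B \right)} = \frac{95}{29} - 2 i \sqrt{5}$
$L{\left(N,-24 + 33 \right)} + 984 = \left(\frac{95}{29} - 2 i \sqrt{5}\right) + 984 = \frac{28631}{29} - 2 i \sqrt{5}$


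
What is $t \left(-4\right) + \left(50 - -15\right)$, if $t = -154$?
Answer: $681$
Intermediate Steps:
$t \left(-4\right) + \left(50 - -15\right) = \left(-154\right) \left(-4\right) + \left(50 - -15\right) = 616 + \left(50 + 15\right) = 616 + 65 = 681$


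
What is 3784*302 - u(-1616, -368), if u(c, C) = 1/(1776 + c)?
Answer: 182842879/160 ≈ 1.1428e+6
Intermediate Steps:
3784*302 - u(-1616, -368) = 3784*302 - 1/(1776 - 1616) = 1142768 - 1/160 = 182842879/160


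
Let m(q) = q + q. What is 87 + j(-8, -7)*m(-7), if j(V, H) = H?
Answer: 185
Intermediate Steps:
m(q) = 2*q
87 + j(-8, -7)*m(-7) = 87 - 14*(-7) = 87 - 7*(-14) = 87 + 98 = 185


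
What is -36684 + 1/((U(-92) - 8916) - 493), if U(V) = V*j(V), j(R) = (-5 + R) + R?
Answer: -292701635/7979 ≈ -36684.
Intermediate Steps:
j(R) = -5 + 2*R
U(V) = V*(-5 + 2*V)
-36684 + 1/((U(-92) - 8916) - 493) = -36684 + 1/((-92*(-5 + 2*(-92)) - 8916) - 493) = -36684 + 1/((-92*(-5 - 184) - 8916) - 493) = -36684 + 1/((-92*(-189) - 8916) - 493) = -36684 + 1/((17388 - 8916) - 493) = -36684 + 1/(8472 - 493) = -36684 + 1/7979 = -292701635/7979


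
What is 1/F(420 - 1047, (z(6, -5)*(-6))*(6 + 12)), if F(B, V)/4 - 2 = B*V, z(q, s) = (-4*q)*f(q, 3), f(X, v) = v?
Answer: -1/19502200 ≈ -5.1276e-8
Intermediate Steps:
z(q, s) = -12*q (z(q, s) = -4*q*3 = -12*q)
F(B, V) = 8 + 4*B*V (F(B, V) = 8 + 4*(B*V) = 8 + 4*B*V)
1/F(420 - 1047, (z(6, -5)*(-6))*(6 + 12)) = 1/(8 + 4*(420 - 1047)*((-12*6*(-6))*(6 + 12))) = 1/(8 + 4*(-627)*(-72*(-6)*18)) = 1/(8 + 4*(-627)*(432*18)) = 1/(8 + 4*(-627)*7776) = 1/(8 - 19502208) = 1/(-19502200) = -1/19502200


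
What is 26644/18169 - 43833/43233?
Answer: 118499425/261833459 ≈ 0.45258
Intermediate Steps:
26644/18169 - 43833/43233 = 26644*(1/18169) - 43833*1/43233 = 26644/18169 - 14611/14411 = 118499425/261833459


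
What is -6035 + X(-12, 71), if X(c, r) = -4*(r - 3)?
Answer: -6307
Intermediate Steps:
X(c, r) = 12 - 4*r (X(c, r) = -4*(-3 + r) = 12 - 4*r)
-6035 + X(-12, 71) = -6035 + (12 - 4*71) = -6035 + (12 - 284) = -6035 - 272 = -6307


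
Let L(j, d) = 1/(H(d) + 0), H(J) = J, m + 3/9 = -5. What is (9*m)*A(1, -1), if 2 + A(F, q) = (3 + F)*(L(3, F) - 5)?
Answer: 864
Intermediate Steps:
m = -16/3 (m = -⅓ - 5 = -16/3 ≈ -5.3333)
L(j, d) = 1/d (L(j, d) = 1/(d + 0) = 1/d)
A(F, q) = -2 + (-5 + 1/F)*(3 + F) (A(F, q) = -2 + (3 + F)*(1/F - 5) = -2 + (3 + F)*(-5 + 1/F) = -2 + (-5 + 1/F)*(3 + F))
(9*m)*A(1, -1) = (9*(-16/3))*(-16 - 5*1 + 3/1) = -48*(-16 - 5 + 3*1) = -48*(-16 - 5 + 3) = -48*(-18) = 864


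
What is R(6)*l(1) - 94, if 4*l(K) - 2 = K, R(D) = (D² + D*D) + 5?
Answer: -145/4 ≈ -36.250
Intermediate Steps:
R(D) = 5 + 2*D² (R(D) = (D² + D²) + 5 = 2*D² + 5 = 5 + 2*D²)
l(K) = ½ + K/4
R(6)*l(1) - 94 = (5 + 2*6²)*(½ + (¼)*1) - 94 = (5 + 2*36)*(½ + ¼) - 94 = (5 + 72)*(¾) - 94 = 77*(¾) - 94 = 231/4 - 94 = -145/4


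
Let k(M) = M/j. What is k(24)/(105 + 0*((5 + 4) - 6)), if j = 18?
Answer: 4/315 ≈ 0.012698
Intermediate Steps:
k(M) = M/18
k(24)/(105 + 0*((5 + 4) - 6)) = ((1/18)*24)/(105 + 0*((5 + 4) - 6)) = (4/3)/(105 + 0*(9 - 6)) = (4/3)/(105 + 0*3) = (4/3)/(105 + 0) = (4/3)/105 = (1/105)*(4/3) = 4/315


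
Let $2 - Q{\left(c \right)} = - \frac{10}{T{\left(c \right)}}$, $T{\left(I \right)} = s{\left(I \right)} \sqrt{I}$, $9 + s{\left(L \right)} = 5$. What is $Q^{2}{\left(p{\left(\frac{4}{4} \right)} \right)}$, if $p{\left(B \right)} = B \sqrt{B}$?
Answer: $\frac{1}{4} \approx 0.25$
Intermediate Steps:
$s{\left(L \right)} = -4$ ($s{\left(L \right)} = -9 + 5 = -4$)
$T{\left(I \right)} = - 4 \sqrt{I}$
$p{\left(B \right)} = B^{\frac{3}{2}}$
$Q{\left(c \right)} = 2 - \frac{5}{2 \sqrt{c}}$ ($Q{\left(c \right)} = 2 - - \frac{10}{\left(-4\right) \sqrt{c}} = 2 - - 10 \left(- \frac{1}{4 \sqrt{c}}\right) = 2 - \frac{5}{2 \sqrt{c}}$)
$Q^{2}{\left(p{\left(\frac{4}{4} \right)} \right)} = \left(2 - \frac{5}{2 \frac{\sqrt[4]{2} \cdot 2^{\frac{3}{4}}}{2}}\right)^{2} = \left(2 - \frac{5}{2 \cdot 1}\right)^{2} = \left(2 - \frac{5}{2}\right)^{2} = \left(- \frac{1}{2}\right)^{2} = \frac{1}{4}$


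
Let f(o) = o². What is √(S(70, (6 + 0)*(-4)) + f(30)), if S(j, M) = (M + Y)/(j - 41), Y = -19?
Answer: √755653/29 ≈ 29.975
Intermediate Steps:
S(j, M) = (-19 + M)/(-41 + j) (S(j, M) = (M - 19)/(j - 41) = (-19 + M)/(-41 + j))
√(S(70, (6 + 0)*(-4)) + f(30)) = √((-19 + (6 + 0)*(-4))/(-41 + 70) + 30²) = √((-19 + 6*(-4))/29 + 900) = √((-19 - 24)/29 + 900) = √((1/29)*(-43) + 900) = √(-43/29 + 900) = √(26057/29) = √755653/29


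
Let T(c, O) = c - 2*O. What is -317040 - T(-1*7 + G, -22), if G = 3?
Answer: -317080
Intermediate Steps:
-317040 - T(-1*7 + G, -22) = -317040 - ((-1*7 + 3) - 2*(-22)) = -317040 - ((-7 + 3) + 44) = -317040 - (-4 + 44) = -317040 - 1*40 = -317040 - 40 = -317080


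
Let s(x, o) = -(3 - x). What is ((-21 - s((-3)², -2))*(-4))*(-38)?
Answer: -4104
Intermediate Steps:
s(x, o) = -3 + x
((-21 - s((-3)², -2))*(-4))*(-38) = ((-21 - (-3 + (-3)²))*(-4))*(-38) = ((-21 - (-3 + 9))*(-4))*(-38) = ((-21 - 1*6)*(-4))*(-38) = ((-21 - 6)*(-4))*(-38) = -27*(-4)*(-38) = 108*(-38) = -4104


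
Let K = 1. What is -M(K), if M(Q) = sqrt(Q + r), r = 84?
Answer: -sqrt(85) ≈ -9.2195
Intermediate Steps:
M(Q) = sqrt(84 + Q) (M(Q) = sqrt(Q + 84) = sqrt(84 + Q))
-M(K) = -sqrt(84 + 1) = -sqrt(85)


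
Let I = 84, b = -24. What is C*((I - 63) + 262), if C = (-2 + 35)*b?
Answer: -224136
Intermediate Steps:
C = -792 (C = (-2 + 35)*(-24) = 33*(-24) = -792)
C*((I - 63) + 262) = -792*((84 - 63) + 262) = -792*(21 + 262) = -792*283 = -224136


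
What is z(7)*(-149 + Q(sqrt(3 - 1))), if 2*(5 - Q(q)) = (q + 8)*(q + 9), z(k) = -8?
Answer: 1448 + 68*sqrt(2) ≈ 1544.2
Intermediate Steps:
Q(q) = 5 - (8 + q)*(9 + q)/2 (Q(q) = 5 - (q + 8)*(q + 9)/2 = 5 - (8 + q)*(9 + q)/2)
z(7)*(-149 + Q(sqrt(3 - 1))) = -8*(-149 + (-31 - 17*sqrt(3 - 1)/2 - (sqrt(3 - 1))**2/2)) = -8*(-149 + (-31 - 17*sqrt(2)/2 - (sqrt(2))**2/2)) = -8*(-149 + (-31 - 17*sqrt(2)/2 - 1/2*2)) = -8*(-149 + (-31 - 17*sqrt(2)/2 - 1)) = -8*(-149 + (-32 - 17*sqrt(2)/2)) = -8*(-181 - 17*sqrt(2)/2) = 1448 + 68*sqrt(2)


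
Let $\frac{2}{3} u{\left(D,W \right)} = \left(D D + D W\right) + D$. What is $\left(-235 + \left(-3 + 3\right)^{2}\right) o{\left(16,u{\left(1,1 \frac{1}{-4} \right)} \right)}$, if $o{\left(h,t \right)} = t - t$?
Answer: $0$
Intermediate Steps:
$u{\left(D,W \right)} = \frac{3 D}{2} + \frac{3 D^{2}}{2} + \frac{3 D W}{2}$ ($u{\left(D,W \right)} = \frac{3 \left(\left(D D + D W\right) + D\right)}{2} = \frac{3 \left(\left(D^{2} + D W\right) + D\right)}{2} = \frac{3 \left(D + D^{2} + D W\right)}{2} = \frac{3 D}{2} + \frac{3 D^{2}}{2} + \frac{3 D W}{2}$)
$o{\left(h,t \right)} = 0$
$\left(-235 + \left(-3 + 3\right)^{2}\right) o{\left(16,u{\left(1,1 \frac{1}{-4} \right)} \right)} = \left(-235 + \left(-3 + 3\right)^{2}\right) 0 = \left(-235 + 0^{2}\right) 0 = \left(-235 + 0\right) 0 = \left(-235\right) 0 = 0$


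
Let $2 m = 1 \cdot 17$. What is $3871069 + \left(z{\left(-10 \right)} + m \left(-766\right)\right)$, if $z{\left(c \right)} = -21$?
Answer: $3864537$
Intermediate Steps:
$m = \frac{17}{2}$ ($m = \frac{1 \cdot 17}{2} = \frac{1}{2} \cdot 17 = \frac{17}{2} \approx 8.5$)
$3871069 + \left(z{\left(-10 \right)} + m \left(-766\right)\right) = 3871069 + \left(-21 + \frac{17}{2} \left(-766\right)\right) = 3871069 - 6532 = 3864537$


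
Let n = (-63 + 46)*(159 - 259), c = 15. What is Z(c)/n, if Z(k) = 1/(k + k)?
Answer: 1/51000 ≈ 1.9608e-5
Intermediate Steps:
Z(k) = 1/(2*k)
n = 1700 (n = -17*(-100) = 1700)
Z(c)/n = ((1/2)/15)/1700 = ((1/2)*(1/15))*(1/1700) = (1/30)*(1/1700) = 1/51000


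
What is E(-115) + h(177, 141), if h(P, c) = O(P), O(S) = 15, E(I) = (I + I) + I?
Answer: -330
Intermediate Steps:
E(I) = 3*I (E(I) = 2*I + I = 3*I)
h(P, c) = 15
E(-115) + h(177, 141) = 3*(-115) + 15 = -345 + 15 = -330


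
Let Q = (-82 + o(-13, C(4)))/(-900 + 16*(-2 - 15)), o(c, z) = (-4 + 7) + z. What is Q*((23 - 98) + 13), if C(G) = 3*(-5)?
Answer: -1457/293 ≈ -4.9727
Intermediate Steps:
C(G) = -15
o(c, z) = 3 + z
Q = 47/586 (Q = (-82 + (3 - 15))/(-900 + 16*(-2 - 15)) = (-82 - 12)/(-900 + 16*(-17)) = -94/(-900 - 272) = -94/(-1172) = -94*(-1/1172) = 47/586 ≈ 0.080205)
Q*((23 - 98) + 13) = 47*((23 - 98) + 13)/586 = 47*(-75 + 13)/586 = (47/586)*(-62) = -1457/293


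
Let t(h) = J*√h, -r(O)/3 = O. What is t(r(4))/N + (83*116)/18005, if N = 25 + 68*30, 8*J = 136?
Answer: 9628/18005 + 34*I*√3/2065 ≈ 0.53474 + 0.028518*I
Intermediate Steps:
J = 17 (J = (⅛)*136 = 17)
r(O) = -3*O
t(h) = 17*√h
N = 2065 (N = 25 + 2040 = 2065)
t(r(4))/N + (83*116)/18005 = (17*√(-3*4))/2065 + (83*116)/18005 = (17*√(-12))*(1/2065) + 9628*(1/18005) = (17*(2*I*√3))*(1/2065) + 9628/18005 = (34*I*√3)*(1/2065) + 9628/18005 = 34*I*√3/2065 + 9628/18005 = 9628/18005 + 34*I*√3/2065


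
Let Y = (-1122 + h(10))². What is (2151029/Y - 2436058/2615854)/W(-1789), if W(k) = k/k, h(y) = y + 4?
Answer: 1318058552627/1605694892528 ≈ 0.82086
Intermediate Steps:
h(y) = 4 + y
W(k) = 1
Y = 1227664 (Y = (-1122 + (4 + 10))² = (-1122 + 14)² = (-1108)² = 1227664)
(2151029/Y - 2436058/2615854)/W(-1789) = (2151029/1227664 - 2436058/2615854)/1 = (2151029*(1/1227664) - 2436058*1/2615854)*1 = (2151029/1227664 - 1218029/1307927)*1 = (1318058552627/1605694892528)*1 = 1318058552627/1605694892528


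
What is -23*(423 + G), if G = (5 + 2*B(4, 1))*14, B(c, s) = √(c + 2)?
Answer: -11339 - 644*√6 ≈ -12916.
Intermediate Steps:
B(c, s) = √(2 + c)
G = 70 + 28*√6 (G = (5 + 2*√(2 + 4))*14 = (5 + 2*√6)*14 = 70 + 28*√6 ≈ 138.59)
-23*(423 + G) = -23*(423 + (70 + 28*√6)) = -23*(493 + 28*√6) = -11339 - 644*√6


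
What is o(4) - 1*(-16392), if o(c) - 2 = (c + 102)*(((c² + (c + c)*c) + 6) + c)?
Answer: 22542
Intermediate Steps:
o(c) = 2 + (102 + c)*(6 + c + 3*c²) (o(c) = 2 + (c + 102)*(((c² + (c + c)*c) + 6) + c) = 2 + (102 + c)*(((c² + (2*c)*c) + 6) + c) = 2 + (102 + c)*(((c² + 2*c²) + 6) + c) = 2 + (102 + c)*((3*c² + 6) + c) = 2 + (102 + c)*((6 + 3*c²) + c) = 2 + (102 + c)*(6 + c + 3*c²))
o(4) - 1*(-16392) = (614 + 3*4³ + 108*4 + 307*4²) - 1*(-16392) = (614 + 3*64 + 432 + 307*16) + 16392 = (614 + 192 + 432 + 4912) + 16392 = 6150 + 16392 = 22542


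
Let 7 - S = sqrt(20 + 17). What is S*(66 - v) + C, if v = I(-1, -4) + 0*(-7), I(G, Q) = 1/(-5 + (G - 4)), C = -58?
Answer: 4047/10 - 661*sqrt(37)/10 ≈ 2.6294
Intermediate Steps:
I(G, Q) = 1/(-9 + G) (I(G, Q) = 1/(-5 + (-4 + G)) = 1/(-9 + G))
S = 7 - sqrt(37) (S = 7 - sqrt(20 + 17) = 7 - sqrt(37) ≈ 0.91724)
v = -1/10 (v = 1/(-9 - 1) + 0*(-7) = 1/(-10) + 0 = -1/10 + 0 = -1/10 ≈ -0.10000)
S*(66 - v) + C = (7 - sqrt(37))*(66 - 1*(-1/10)) - 58 = (7 - sqrt(37))*(66 + 1/10) - 58 = (7 - sqrt(37))*(661/10) - 58 = (4627/10 - 661*sqrt(37)/10) - 58 = 4047/10 - 661*sqrt(37)/10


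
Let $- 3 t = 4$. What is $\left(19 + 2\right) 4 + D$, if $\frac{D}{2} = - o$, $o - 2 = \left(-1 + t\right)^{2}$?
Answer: $\frac{622}{9} \approx 69.111$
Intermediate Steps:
$t = - \frac{4}{3}$ ($t = \left(- \frac{1}{3}\right) 4 = - \frac{4}{3} \approx -1.3333$)
$o = \frac{67}{9}$ ($o = 2 + \left(-1 - \frac{4}{3}\right)^{2} = 2 + \left(- \frac{7}{3}\right)^{2} = 2 + \frac{49}{9} = \frac{67}{9} \approx 7.4444$)
$D = - \frac{134}{9}$ ($D = 2 \left(\left(-1\right) \frac{67}{9}\right) = 2 \left(- \frac{67}{9}\right) = - \frac{134}{9} \approx -14.889$)
$\left(19 + 2\right) 4 + D = \left(19 + 2\right) 4 - \frac{134}{9} = 21 \cdot 4 - \frac{134}{9} = 84 - \frac{134}{9} = \frac{622}{9}$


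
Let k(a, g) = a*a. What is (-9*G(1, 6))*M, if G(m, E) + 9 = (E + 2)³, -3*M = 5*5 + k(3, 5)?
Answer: 51306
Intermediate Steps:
k(a, g) = a²
M = -34/3 (M = -(5*5 + 3²)/3 = -(25 + 9)/3 = -⅓*34 = -34/3 ≈ -11.333)
G(m, E) = -9 + (2 + E)³ (G(m, E) = -9 + (E + 2)³ = -9 + (2 + E)³)
(-9*G(1, 6))*M = -9*(-9 + (2 + 6)³)*(-34/3) = -9*(-9 + 8³)*(-34/3) = -9*(-9 + 512)*(-34/3) = -9*503*(-34/3) = -4527*(-34/3) = 51306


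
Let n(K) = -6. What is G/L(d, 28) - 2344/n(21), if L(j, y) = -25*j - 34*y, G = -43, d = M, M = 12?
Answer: 1467473/3756 ≈ 390.70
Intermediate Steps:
d = 12
L(j, y) = -34*y - 25*j
G/L(d, 28) - 2344/n(21) = -43/(-34*28 - 25*12) - 2344/(-6) = -43/(-952 - 300) - 2344*(-⅙) = -43/(-1252) + 1172/3 = -43*(-1/1252) + 1172/3 = 43/1252 + 1172/3 = 1467473/3756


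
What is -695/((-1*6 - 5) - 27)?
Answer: 695/38 ≈ 18.289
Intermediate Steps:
-695/((-1*6 - 5) - 27) = -695/((-6 - 5) - 27) = -695/(-11 - 27) = -695/(-38) = -1/38*(-695) = 695/38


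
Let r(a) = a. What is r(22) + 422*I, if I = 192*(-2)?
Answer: -162026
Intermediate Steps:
I = -384
r(22) + 422*I = 22 + 422*(-384) = 22 - 162048 = -162026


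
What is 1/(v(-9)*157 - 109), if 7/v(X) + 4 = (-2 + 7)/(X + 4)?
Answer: -5/1644 ≈ -0.0030414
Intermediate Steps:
v(X) = 7/(-4 + 5/(4 + X)) (v(X) = 7/(-4 + (-2 + 7)/(X + 4)) = 7/(-4 + 5/(4 + X)))
1/(v(-9)*157 - 109) = 1/((7*(-4 - 1*(-9))/(11 + 4*(-9)))*157 - 109) = 1/((7*(-4 + 9)/(11 - 36))*157 - 109) = 1/((7*5/(-25))*157 - 109) = 1/((7*(-1/25)*5)*157 - 109) = 1/(-7/5*157 - 109) = 1/(-1099/5 - 109) = 1/(-1644/5) = -5/1644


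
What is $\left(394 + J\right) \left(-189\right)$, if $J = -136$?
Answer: $-48762$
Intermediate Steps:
$\left(394 + J\right) \left(-189\right) = \left(394 - 136\right) \left(-189\right) = 258 \left(-189\right) = -48762$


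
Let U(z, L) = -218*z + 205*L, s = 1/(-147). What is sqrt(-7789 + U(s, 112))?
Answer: sqrt(6691065)/21 ≈ 123.18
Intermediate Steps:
s = -1/147 ≈ -0.0068027
sqrt(-7789 + U(s, 112)) = sqrt(-7789 + (-218*(-1/147) + 205*112)) = sqrt(-7789 + (218/147 + 22960)) = sqrt(-7789 + 3375338/147) = sqrt(2230355/147) = sqrt(6691065)/21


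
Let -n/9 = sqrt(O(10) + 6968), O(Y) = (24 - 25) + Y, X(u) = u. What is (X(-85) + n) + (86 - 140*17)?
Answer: -2379 - 9*sqrt(6977) ≈ -3130.8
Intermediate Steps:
O(Y) = -1 + Y
n = -9*sqrt(6977) (n = -9*sqrt((-1 + 10) + 6968) = -9*sqrt(9 + 6968) = -9*sqrt(6977) ≈ -751.76)
(X(-85) + n) + (86 - 140*17) = (-85 - 9*sqrt(6977)) + (86 - 140*17) = (-85 - 9*sqrt(6977)) + (86 - 35*68) = (-85 - 9*sqrt(6977)) + (86 - 2380) = (-85 - 9*sqrt(6977)) - 2294 = -2379 - 9*sqrt(6977)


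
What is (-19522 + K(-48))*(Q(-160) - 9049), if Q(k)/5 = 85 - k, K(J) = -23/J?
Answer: 152736379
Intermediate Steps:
Q(k) = 425 - 5*k (Q(k) = 5*(85 - k) = 425 - 5*k)
(-19522 + K(-48))*(Q(-160) - 9049) = (-19522 - 23/(-48))*((425 - 5*(-160)) - 9049) = (-19522 - 23*(-1/48))*((425 + 800) - 9049) = (-19522 + 23/48)*(1225 - 9049) = -937033/48*(-7824) = 152736379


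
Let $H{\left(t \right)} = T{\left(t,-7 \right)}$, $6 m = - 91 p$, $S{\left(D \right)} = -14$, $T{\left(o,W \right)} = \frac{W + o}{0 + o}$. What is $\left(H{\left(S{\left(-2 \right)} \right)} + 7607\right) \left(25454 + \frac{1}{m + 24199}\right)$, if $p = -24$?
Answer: $\frac{9514073217851}{49126} \approx 1.9367 \cdot 10^{8}$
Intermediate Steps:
$T{\left(o,W \right)} = \frac{W + o}{o}$
$m = 364$ ($m = \frac{\left(-91\right) \left(-24\right)}{6} = \frac{1}{6} \cdot 2184 = 364$)
$H{\left(t \right)} = \frac{-7 + t}{t}$
$\left(H{\left(S{\left(-2 \right)} \right)} + 7607\right) \left(25454 + \frac{1}{m + 24199}\right) = \left(\frac{-7 - 14}{-14} + 7607\right) \left(25454 + \frac{1}{364 + 24199}\right) = \left(\left(- \frac{1}{14}\right) \left(-21\right) + 7607\right) \left(25454 + \frac{1}{24563}\right) = \left(\frac{3}{2} + 7607\right) \left(25454 + \frac{1}{24563}\right) = \frac{15217}{2} \cdot \frac{625226603}{24563} = \frac{9514073217851}{49126}$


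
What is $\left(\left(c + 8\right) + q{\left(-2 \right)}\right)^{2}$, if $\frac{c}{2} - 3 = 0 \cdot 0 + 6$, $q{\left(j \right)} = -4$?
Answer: $484$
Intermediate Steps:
$c = 18$ ($c = 6 + 2 \left(0 \cdot 0 + 6\right) = 6 + 2 \left(0 + 6\right) = 6 + 2 \cdot 6 = 6 + 12 = 18$)
$\left(\left(c + 8\right) + q{\left(-2 \right)}\right)^{2} = \left(\left(18 + 8\right) - 4\right)^{2} = \left(26 - 4\right)^{2} = 22^{2} = 484$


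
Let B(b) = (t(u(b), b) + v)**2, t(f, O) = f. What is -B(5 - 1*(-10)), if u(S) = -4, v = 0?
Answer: -16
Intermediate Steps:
B(b) = 16 (B(b) = (-4 + 0)**2 = (-4)**2 = 16)
-B(5 - 1*(-10)) = -1*16 = -16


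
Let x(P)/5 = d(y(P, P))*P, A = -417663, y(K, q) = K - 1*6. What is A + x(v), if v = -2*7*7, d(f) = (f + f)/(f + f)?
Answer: -418153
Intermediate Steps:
y(K, q) = -6 + K (y(K, q) = K - 6 = -6 + K)
d(f) = 1 (d(f) = (2*f)/((2*f)) = (2*f)*(1/(2*f)) = 1)
v = -98 (v = -14*7 = -98)
x(P) = 5*P (x(P) = 5*(1*P) = 5*P)
A + x(v) = -417663 + 5*(-98) = -417663 - 490 = -418153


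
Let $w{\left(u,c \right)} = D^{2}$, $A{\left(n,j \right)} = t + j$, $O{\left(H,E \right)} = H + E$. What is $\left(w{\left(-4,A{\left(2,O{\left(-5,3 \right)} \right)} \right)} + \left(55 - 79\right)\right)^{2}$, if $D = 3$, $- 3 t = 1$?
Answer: $225$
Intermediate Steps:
$t = - \frac{1}{3}$ ($t = \left(- \frac{1}{3}\right) 1 = - \frac{1}{3} \approx -0.33333$)
$O{\left(H,E \right)} = E + H$
$A{\left(n,j \right)} = - \frac{1}{3} + j$
$w{\left(u,c \right)} = 9$ ($w{\left(u,c \right)} = 3^{2} = 9$)
$\left(w{\left(-4,A{\left(2,O{\left(-5,3 \right)} \right)} \right)} + \left(55 - 79\right)\right)^{2} = \left(9 + \left(55 - 79\right)\right)^{2} = \left(9 - 24\right)^{2} = \left(-15\right)^{2} = 225$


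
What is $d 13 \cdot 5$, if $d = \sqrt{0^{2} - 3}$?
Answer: $65 i \sqrt{3} \approx 112.58 i$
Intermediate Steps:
$d = i \sqrt{3}$ ($d = \sqrt{0 - 3} = \sqrt{-3} = i \sqrt{3} \approx 1.732 i$)
$d 13 \cdot 5 = i \sqrt{3} \cdot 13 \cdot 5 = 13 i \sqrt{3} \cdot 5 = 65 i \sqrt{3}$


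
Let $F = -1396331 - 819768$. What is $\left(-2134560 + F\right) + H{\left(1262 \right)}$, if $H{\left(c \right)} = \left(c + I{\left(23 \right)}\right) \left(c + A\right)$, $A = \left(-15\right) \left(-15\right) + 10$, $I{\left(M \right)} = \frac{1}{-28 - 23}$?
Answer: $- \frac{41845064}{17} \approx -2.4615 \cdot 10^{6}$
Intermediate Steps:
$I{\left(M \right)} = - \frac{1}{51}$ ($I{\left(M \right)} = \frac{1}{-51} = - \frac{1}{51}$)
$A = 235$ ($A = 225 + 10 = 235$)
$F = -2216099$ ($F = -1396331 - 819768 = -2216099$)
$H{\left(c \right)} = \left(235 + c\right) \left(- \frac{1}{51} + c\right)$ ($H{\left(c \right)} = \left(c - \frac{1}{51}\right) \left(c + 235\right) = \left(- \frac{1}{51} + c\right) \left(235 + c\right) = \left(235 + c\right) \left(- \frac{1}{51} + c\right)$)
$\left(-2134560 + F\right) + H{\left(1262 \right)} = \left(-2134560 - 2216099\right) + \left(- \frac{235}{51} + 1262^{2} + \frac{11984}{51} \cdot 1262\right) = -4350659 + \left(- \frac{235}{51} + 1592644 + \frac{15123808}{51}\right) = -4350659 + \frac{32116139}{17} = - \frac{41845064}{17}$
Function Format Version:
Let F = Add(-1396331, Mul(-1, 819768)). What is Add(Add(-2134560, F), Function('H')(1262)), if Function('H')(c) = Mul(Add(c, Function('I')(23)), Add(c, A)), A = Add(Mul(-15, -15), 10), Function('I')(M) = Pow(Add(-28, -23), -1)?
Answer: Rational(-41845064, 17) ≈ -2.4615e+6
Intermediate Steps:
Function('I')(M) = Rational(-1, 51) (Function('I')(M) = Pow(-51, -1) = Rational(-1, 51))
A = 235 (A = Add(225, 10) = 235)
F = -2216099 (F = Add(-1396331, -819768) = -2216099)
Function('H')(c) = Mul(Add(235, c), Add(Rational(-1, 51), c)) (Function('H')(c) = Mul(Add(c, Rational(-1, 51)), Add(c, 235)) = Mul(Add(Rational(-1, 51), c), Add(235, c)) = Mul(Add(235, c), Add(Rational(-1, 51), c)))
Add(Add(-2134560, F), Function('H')(1262)) = Add(Add(-2134560, -2216099), Add(Rational(-235, 51), Pow(1262, 2), Mul(Rational(11984, 51), 1262))) = Add(-4350659, Add(Rational(-235, 51), 1592644, Rational(15123808, 51))) = Add(-4350659, Rational(32116139, 17)) = Rational(-41845064, 17)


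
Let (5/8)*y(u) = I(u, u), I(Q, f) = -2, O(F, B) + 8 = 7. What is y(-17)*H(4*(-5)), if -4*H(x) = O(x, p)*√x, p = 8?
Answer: -8*I*√5/5 ≈ -3.5777*I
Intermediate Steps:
O(F, B) = -1 (O(F, B) = -8 + 7 = -1)
y(u) = -16/5 (y(u) = (8/5)*(-2) = -16/5)
H(x) = √x/4 (H(x) = -(-1)*√x/4 = √x/4)
y(-17)*H(4*(-5)) = -4*√(4*(-5))/5 = -4*√(-20)/5 = -4*2*I*√5/5 = -8*I*√5/5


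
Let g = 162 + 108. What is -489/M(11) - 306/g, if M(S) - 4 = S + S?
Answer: -7777/390 ≈ -19.941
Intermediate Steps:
g = 270
M(S) = 4 + 2*S (M(S) = 4 + (S + S) = 4 + 2*S)
-489/M(11) - 306/g = -489/(4 + 2*11) - 306/270 = -489/(4 + 22) - 306*1/270 = -489/26 - 17/15 = -7777/390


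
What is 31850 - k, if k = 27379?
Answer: 4471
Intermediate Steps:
31850 - k = 31850 - 1*27379 = 31850 - 27379 = 4471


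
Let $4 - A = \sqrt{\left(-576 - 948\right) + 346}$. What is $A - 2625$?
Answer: $-2621 - i \sqrt{1178} \approx -2621.0 - 34.322 i$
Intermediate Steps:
$A = 4 - i \sqrt{1178}$ ($A = 4 - \sqrt{\left(-576 - 948\right) + 346} = 4 - \sqrt{-1524 + 346} = 4 - \sqrt{-1178} = 4 - i \sqrt{1178} \approx 4.0 - 34.322 i$)
$A - 2625 = \left(4 - i \sqrt{1178}\right) - 2625 = -2621 - i \sqrt{1178}$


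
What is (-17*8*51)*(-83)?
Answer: 575688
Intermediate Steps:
(-17*8*51)*(-83) = -136*51*(-83) = -6936*(-83) = 575688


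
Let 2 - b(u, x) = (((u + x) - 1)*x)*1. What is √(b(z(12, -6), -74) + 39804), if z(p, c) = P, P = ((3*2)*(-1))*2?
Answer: 2*√8342 ≈ 182.67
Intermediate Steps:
P = -12 (P = (6*(-1))*2 = -6*2 = -12)
z(p, c) = -12
b(u, x) = 2 - x*(-1 + u + x) (b(u, x) = 2 - ((u + x) - 1)*x = 2 - (-1 + u + x)*x = 2 - x*(-1 + u + x))
√(b(z(12, -6), -74) + 39804) = √((2 - 74 - 1*(-74)² - 1*(-12)*(-74)) + 39804) = √((2 - 74 - 1*5476 - 888) + 39804) = √((2 - 74 - 5476 - 888) + 39804) = √(-6436 + 39804) = √33368 = 2*√8342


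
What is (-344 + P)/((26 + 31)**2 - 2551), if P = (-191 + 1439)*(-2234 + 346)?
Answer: -1178284/349 ≈ -3376.2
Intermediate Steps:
P = -2356224 (P = 1248*(-1888) = -2356224)
(-344 + P)/((26 + 31)**2 - 2551) = (-344 - 2356224)/((26 + 31)**2 - 2551) = -2356568/(57**2 - 2551) = -2356568/(3249 - 2551) = -2356568/698 = -2356568*1/698 = -1178284/349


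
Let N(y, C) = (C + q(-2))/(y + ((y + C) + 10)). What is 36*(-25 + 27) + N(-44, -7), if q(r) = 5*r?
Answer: 361/5 ≈ 72.200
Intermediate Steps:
N(y, C) = (-10 + C)/(10 + C + 2*y) (N(y, C) = (C + 5*(-2))/(y + ((y + C) + 10)) = (C - 10)/(y + ((C + y) + 10)) = (-10 + C)/(y + (10 + C + y)) = (-10 + C)/(10 + C + 2*y))
36*(-25 + 27) + N(-44, -7) = 36*(-25 + 27) + (-10 - 7)/(10 - 7 + 2*(-44)) = 36*2 - 17/(10 - 7 - 88) = 72 - 17/(-85) = 72 - 1/85*(-17) = 72 + 1/5 = 361/5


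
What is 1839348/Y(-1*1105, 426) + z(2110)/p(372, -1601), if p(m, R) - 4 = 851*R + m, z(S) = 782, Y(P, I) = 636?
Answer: 208777452479/72189975 ≈ 2892.1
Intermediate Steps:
p(m, R) = 4 + m + 851*R (p(m, R) = 4 + (851*R + m) = 4 + (m + 851*R) = 4 + m + 851*R)
1839348/Y(-1*1105, 426) + z(2110)/p(372, -1601) = 1839348/636 + 782/(4 + 372 + 851*(-1601)) = 1839348*(1/636) + 782/(4 + 372 - 1362451) = 153279/53 + 782/(-1362075) = 153279/53 + 782*(-1/1362075) = 153279/53 - 782/1362075 = 208777452479/72189975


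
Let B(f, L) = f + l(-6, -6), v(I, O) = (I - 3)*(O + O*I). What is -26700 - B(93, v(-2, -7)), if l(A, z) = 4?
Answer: -26797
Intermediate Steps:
v(I, O) = (-3 + I)*(O + I*O)
B(f, L) = 4 + f (B(f, L) = f + 4 = 4 + f)
-26700 - B(93, v(-2, -7)) = -26700 - (4 + 93) = -26700 - 1*97 = -26700 - 97 = -26797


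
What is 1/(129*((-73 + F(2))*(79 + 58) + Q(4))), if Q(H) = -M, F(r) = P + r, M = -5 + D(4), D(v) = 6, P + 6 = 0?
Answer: -1/1360950 ≈ -7.3478e-7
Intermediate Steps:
P = -6 (P = -6 + 0 = -6)
M = 1 (M = -5 + 6 = 1)
F(r) = -6 + r
Q(H) = -1 (Q(H) = -1*1 = -1)
1/(129*((-73 + F(2))*(79 + 58) + Q(4))) = 1/(129*((-73 + (-6 + 2))*(79 + 58) - 1)) = 1/(129*((-73 - 4)*137 - 1)) = 1/(129*(-77*137 - 1)) = 1/(129*(-10549 - 1)) = 1/(129*(-10550)) = 1/(-1360950) = -1/1360950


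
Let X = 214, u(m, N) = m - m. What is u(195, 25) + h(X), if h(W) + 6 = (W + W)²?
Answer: 183178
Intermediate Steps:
u(m, N) = 0
h(W) = -6 + 4*W² (h(W) = -6 + (W + W)² = -6 + (2*W)² = -6 + 4*W²)
u(195, 25) + h(X) = 0 + (-6 + 4*214²) = 0 + (-6 + 4*45796) = 0 + (-6 + 183184) = 0 + 183178 = 183178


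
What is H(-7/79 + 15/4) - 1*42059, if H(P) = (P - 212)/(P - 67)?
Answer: -168349010/4003 ≈ -42056.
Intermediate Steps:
H(P) = (-212 + P)/(-67 + P)
H(-7/79 + 15/4) - 1*42059 = (-212 + (-7/79 + 15/4))/(-67 + (-7/79 + 15/4)) - 1*42059 = (-212 + (-7*1/79 + 15*(1/4)))/(-67 + (-7*1/79 + 15*(1/4))) - 42059 = (-212 + (-7/79 + 15/4))/(-67 + (-7/79 + 15/4)) - 42059 = (-212 + 1157/316)/(-67 + 1157/316) - 42059 = -65835/316/(-20015/316) - 42059 = -316/20015*(-65835/316) - 42059 = 13167/4003 - 42059 = -168349010/4003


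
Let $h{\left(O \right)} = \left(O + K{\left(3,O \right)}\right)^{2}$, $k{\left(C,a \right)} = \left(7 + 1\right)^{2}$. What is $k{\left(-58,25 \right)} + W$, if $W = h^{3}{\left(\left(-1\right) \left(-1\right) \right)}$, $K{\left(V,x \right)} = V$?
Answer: $4160$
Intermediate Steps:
$k{\left(C,a \right)} = 64$ ($k{\left(C,a \right)} = 8^{2} = 64$)
$h{\left(O \right)} = \left(3 + O\right)^{2}$ ($h{\left(O \right)} = \left(O + 3\right)^{2} = \left(3 + O\right)^{2}$)
$W = 4096$ ($W = \left(\left(3 - -1\right)^{2}\right)^{3} = \left(\left(3 + 1\right)^{2}\right)^{3} = \left(4^{2}\right)^{3} = 16^{3} = 4096$)
$k{\left(-58,25 \right)} + W = 64 + 4096 = 4160$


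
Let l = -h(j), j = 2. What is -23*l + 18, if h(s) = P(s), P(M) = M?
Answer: 64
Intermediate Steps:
h(s) = s
l = -2 (l = -1*2 = -2)
-23*l + 18 = -23*(-2) + 18 = 46 + 18 = 64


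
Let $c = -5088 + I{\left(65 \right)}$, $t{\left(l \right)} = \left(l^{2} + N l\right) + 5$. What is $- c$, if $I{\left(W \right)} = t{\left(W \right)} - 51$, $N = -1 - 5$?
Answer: $1299$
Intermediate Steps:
$N = -6$ ($N = -1 - 5 = -6$)
$t{\left(l \right)} = 5 + l^{2} - 6 l$ ($t{\left(l \right)} = \left(l^{2} - 6 l\right) + 5 = 5 + l^{2} - 6 l$)
$I{\left(W \right)} = -46 + W^{2} - 6 W$ ($I{\left(W \right)} = \left(5 + W^{2} - 6 W\right) - 51 = -46 + W^{2} - 6 W$)
$c = -1299$ ($c = -5088 - \left(436 - 4225\right) = -5088 - -3789 = -5088 + 3789 = -1299$)
$- c = \left(-1\right) \left(-1299\right) = 1299$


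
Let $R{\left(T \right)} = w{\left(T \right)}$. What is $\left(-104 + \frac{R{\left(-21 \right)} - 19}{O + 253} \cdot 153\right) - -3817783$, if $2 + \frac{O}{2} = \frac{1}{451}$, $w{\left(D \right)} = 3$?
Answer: $\frac{428728065331}{112301} \approx 3.8177 \cdot 10^{6}$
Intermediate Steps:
$R{\left(T \right)} = 3$
$O = - \frac{1802}{451}$ ($O = -4 + \frac{2}{451} = - \frac{1802}{451} \approx -3.9956$)
$\left(-104 + \frac{R{\left(-21 \right)} - 19}{O + 253} \cdot 153\right) - -3817783 = \left(-104 + \frac{3 - 19}{- \frac{1802}{451} + 253} \cdot 153\right) - -3817783 = \left(-104 + - \frac{16}{\frac{112301}{451}} \cdot 153\right) + 3817783 = \left(-104 + \left(-16\right) \frac{451}{112301} \cdot 153\right) + 3817783 = \left(-104 - \frac{1104048}{112301}\right) + 3817783 = - \frac{12783352}{112301} + 3817783 = \frac{428728065331}{112301}$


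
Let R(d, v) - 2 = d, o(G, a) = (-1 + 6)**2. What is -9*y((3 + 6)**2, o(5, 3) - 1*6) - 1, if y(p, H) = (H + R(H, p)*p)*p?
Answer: -1253881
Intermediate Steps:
o(G, a) = 25 (o(G, a) = 5**2 = 25)
R(d, v) = 2 + d
y(p, H) = p*(H + p*(2 + H)) (y(p, H) = (H + (2 + H)*p)*p = (H + p*(2 + H))*p = p*(H + p*(2 + H)))
-9*y((3 + 6)**2, o(5, 3) - 1*6) - 1 = -9*(3 + 6)**2*((25 - 1*6) + (3 + 6)**2*(2 + (25 - 1*6))) - 1 = -9*9**2*((25 - 6) + 9**2*(2 + (25 - 6))) - 1 = -729*(19 + 81*(2 + 19)) - 1 = -729*(19 + 81*21) - 1 = -729*(19 + 1701) - 1 = -729*1720 - 1 = -9*139320 - 1 = -1253880 - 1 = -1253881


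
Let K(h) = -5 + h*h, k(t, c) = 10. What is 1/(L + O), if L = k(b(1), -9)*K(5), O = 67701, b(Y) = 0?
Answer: 1/67901 ≈ 1.4727e-5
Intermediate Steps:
K(h) = -5 + h²
L = 200 (L = 10*(-5 + 5²) = 10*(-5 + 25) = 10*20 = 200)
1/(L + O) = 1/(200 + 67701) = 1/67901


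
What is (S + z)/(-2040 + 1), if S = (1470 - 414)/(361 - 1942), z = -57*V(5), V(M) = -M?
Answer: -149843/1074553 ≈ -0.13945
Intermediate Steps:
z = 285 (z = -(-57)*5 = -57*(-5) = 285)
S = -352/527 (S = 1056/(-1581) = 1056*(-1/1581) = -352/527 ≈ -0.66793)
(S + z)/(-2040 + 1) = (-352/527 + 285)/(-2040 + 1) = (149843/527)/(-2039) = (149843/527)*(-1/2039) = -149843/1074553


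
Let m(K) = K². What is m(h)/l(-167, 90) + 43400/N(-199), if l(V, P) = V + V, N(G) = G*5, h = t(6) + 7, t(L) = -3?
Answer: -1451152/33233 ≈ -43.666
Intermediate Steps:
h = 4 (h = -3 + 7 = 4)
N(G) = 5*G
l(V, P) = 2*V
m(h)/l(-167, 90) + 43400/N(-199) = 4²/((2*(-167))) + 43400/((5*(-199))) = 16/(-334) + 43400/(-995) = 16*(-1/334) + 43400*(-1/995) = -8/167 - 8680/199 = -1451152/33233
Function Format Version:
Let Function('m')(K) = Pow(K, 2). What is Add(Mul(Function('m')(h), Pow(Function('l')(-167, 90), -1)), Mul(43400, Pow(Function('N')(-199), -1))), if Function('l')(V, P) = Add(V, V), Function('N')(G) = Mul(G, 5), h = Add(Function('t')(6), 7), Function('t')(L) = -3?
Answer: Rational(-1451152, 33233) ≈ -43.666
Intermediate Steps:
h = 4 (h = Add(-3, 7) = 4)
Function('N')(G) = Mul(5, G)
Function('l')(V, P) = Mul(2, V)
Add(Mul(Function('m')(h), Pow(Function('l')(-167, 90), -1)), Mul(43400, Pow(Function('N')(-199), -1))) = Add(Mul(Pow(4, 2), Pow(Mul(2, -167), -1)), Mul(43400, Pow(Mul(5, -199), -1))) = Add(Mul(16, Pow(-334, -1)), Mul(43400, Pow(-995, -1))) = Add(Mul(16, Rational(-1, 334)), Mul(43400, Rational(-1, 995))) = Add(Rational(-8, 167), Rational(-8680, 199)) = Rational(-1451152, 33233)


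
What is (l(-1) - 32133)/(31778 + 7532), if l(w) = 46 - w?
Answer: -16043/19655 ≈ -0.81623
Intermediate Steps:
(l(-1) - 32133)/(31778 + 7532) = ((46 - 1*(-1)) - 32133)/(31778 + 7532) = ((46 + 1) - 32133)/39310 = (47 - 32133)*(1/39310) = -32086*1/39310 = -16043/19655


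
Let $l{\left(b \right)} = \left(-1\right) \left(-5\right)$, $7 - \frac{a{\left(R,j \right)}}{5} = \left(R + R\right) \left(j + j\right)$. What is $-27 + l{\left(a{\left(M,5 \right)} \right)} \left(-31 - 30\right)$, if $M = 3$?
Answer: $-332$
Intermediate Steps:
$a{\left(R,j \right)} = 35 - 20 R j$ ($a{\left(R,j \right)} = 35 - 5 \left(R + R\right) \left(j + j\right) = 35 - 5 \cdot 2 R 2 j = 35 - 5 \cdot 4 R j = 35 - 20 R j$)
$l{\left(b \right)} = 5$
$-27 + l{\left(a{\left(M,5 \right)} \right)} \left(-31 - 30\right) = -27 + 5 \left(-31 - 30\right) = -27 + 5 \left(-61\right) = -27 - 305 = -332$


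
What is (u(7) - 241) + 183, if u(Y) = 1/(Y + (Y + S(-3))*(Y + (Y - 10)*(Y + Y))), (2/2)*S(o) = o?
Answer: -7715/133 ≈ -58.008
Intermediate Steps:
S(o) = o
u(Y) = 1/(Y + (-3 + Y)*(Y + 2*Y*(-10 + Y))) (u(Y) = 1/(Y + (Y - 3)*(Y + (Y - 10)*(Y + Y))) = 1/(Y + (-3 + Y)*(Y + (-10 + Y)*(2*Y))) = 1/(Y + (-3 + Y)*(Y + 2*Y*(-10 + Y))))
(u(7) - 241) + 183 = (1/(7*(58 - 25*7 + 2*7²)) - 241) + 183 = (1/(7*(58 - 175 + 2*49)) - 241) + 183 = (1/(7*(58 - 175 + 98)) - 241) + 183 = ((⅐)/(-19) - 241) + 183 = ((⅐)*(-1/19) - 241) + 183 = (-1/133 - 241) + 183 = -32054/133 + 183 = -7715/133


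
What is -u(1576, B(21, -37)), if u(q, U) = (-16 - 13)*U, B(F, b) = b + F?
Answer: -464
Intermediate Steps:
B(F, b) = F + b
u(q, U) = -29*U
-u(1576, B(21, -37)) = -(-29)*(21 - 37) = -(-29)*(-16) = -1*464 = -464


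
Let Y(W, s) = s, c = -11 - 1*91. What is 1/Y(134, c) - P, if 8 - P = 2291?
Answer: 232865/102 ≈ 2283.0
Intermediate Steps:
c = -102 (c = -11 - 91 = -102)
P = -2283 (P = 8 - 1*2291 = 8 - 2291 = -2283)
1/Y(134, c) - P = 1/(-102) - 1*(-2283) = -1/102 + 2283 = 232865/102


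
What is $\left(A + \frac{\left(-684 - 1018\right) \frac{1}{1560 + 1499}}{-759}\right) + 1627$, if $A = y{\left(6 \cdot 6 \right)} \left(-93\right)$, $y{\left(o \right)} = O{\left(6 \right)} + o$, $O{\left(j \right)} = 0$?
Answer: $- \frac{173729713}{100947} \approx -1721.0$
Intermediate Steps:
$y{\left(o \right)} = o$ ($y{\left(o \right)} = 0 + o = o$)
$A = -3348$ ($A = 6 \cdot 6 \left(-93\right) = 36 \left(-93\right) = -3348$)
$\left(A + \frac{\left(-684 - 1018\right) \frac{1}{1560 + 1499}}{-759}\right) + 1627 = \left(-3348 + \frac{\left(-684 - 1018\right) \frac{1}{1560 + 1499}}{-759}\right) + 1627 = \left(-3348 + - \frac{1702}{3059} \left(- \frac{1}{759}\right)\right) + 1627 = \left(-3348 + \left(-1702\right) \frac{1}{3059} \left(- \frac{1}{759}\right)\right) + 1627 = \left(-3348 - - \frac{74}{100947}\right) + 1627 = \left(-3348 + \frac{74}{100947}\right) + 1627 = - \frac{337970482}{100947} + 1627 = - \frac{173729713}{100947}$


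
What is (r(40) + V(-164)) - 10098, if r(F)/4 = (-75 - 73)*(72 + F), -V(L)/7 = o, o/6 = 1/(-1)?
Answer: -76360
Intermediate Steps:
o = -6 (o = 6/(-1) = 6*(-1) = -6)
V(L) = 42 (V(L) = -7*(-6) = 42)
r(F) = -42624 - 592*F (r(F) = 4*((-75 - 73)*(72 + F)) = 4*(-148*(72 + F)) = 4*(-10656 - 148*F) = -42624 - 592*F)
(r(40) + V(-164)) - 10098 = ((-42624 - 592*40) + 42) - 10098 = ((-42624 - 23680) + 42) - 10098 = (-66304 + 42) - 10098 = -66262 - 10098 = -76360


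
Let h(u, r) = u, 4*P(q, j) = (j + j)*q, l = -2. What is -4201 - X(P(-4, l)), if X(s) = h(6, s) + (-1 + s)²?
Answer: -4216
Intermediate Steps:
P(q, j) = j*q/2 (P(q, j) = ((j + j)*q)/4 = ((2*j)*q)/4 = (2*j*q)/4 = j*q/2)
X(s) = 6 + (-1 + s)²
-4201 - X(P(-4, l)) = -4201 - (6 + (-1 + (½)*(-2)*(-4))²) = -4201 - (6 + (-1 + 4)²) = -4201 - (6 + 3²) = -4201 - (6 + 9) = -4201 - 1*15 = -4201 - 15 = -4216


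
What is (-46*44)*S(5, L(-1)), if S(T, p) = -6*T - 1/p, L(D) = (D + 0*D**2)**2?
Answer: 62744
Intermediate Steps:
L(D) = D**2 (L(D) = (D + 0)**2 = D**2)
S(T, p) = -1/p - 6*T
(-46*44)*S(5, L(-1)) = (-46*44)*(-1/((-1)**2) - 6*5) = -2024*(-1/1 - 30) = -2024*(-1*1 - 30) = -2024*(-1 - 30) = -2024*(-31) = 62744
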